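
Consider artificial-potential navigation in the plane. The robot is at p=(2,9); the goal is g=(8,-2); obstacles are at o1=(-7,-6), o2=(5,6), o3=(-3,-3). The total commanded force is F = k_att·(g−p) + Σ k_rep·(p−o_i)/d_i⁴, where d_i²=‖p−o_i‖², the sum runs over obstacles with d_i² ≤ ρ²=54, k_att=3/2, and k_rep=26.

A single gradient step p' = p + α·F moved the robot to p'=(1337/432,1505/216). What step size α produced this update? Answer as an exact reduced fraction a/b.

F_att = 3/2·(g−p) = 3/2·(6,-11) = (9.0000,-16.5000)
o1: d²=306 > ρ²=54 → inactive
o2: d²=18 ≤ ρ²=54; F_rep = 26·(-3,3)/18² = (-0.2407,0.2407)
o3: d²=169 > ρ²=54 → inactive
F = F_att + ΣF_rep = (8.7593,-16.2593)
Δp = p'−p = (1.0949,-2.0324); α = Δx/Fx = (473/432) / (473/54) = 1/8
check: Δy/Fy = (-439/216) / (-439/27) = 1/8 ✓

α = 1/8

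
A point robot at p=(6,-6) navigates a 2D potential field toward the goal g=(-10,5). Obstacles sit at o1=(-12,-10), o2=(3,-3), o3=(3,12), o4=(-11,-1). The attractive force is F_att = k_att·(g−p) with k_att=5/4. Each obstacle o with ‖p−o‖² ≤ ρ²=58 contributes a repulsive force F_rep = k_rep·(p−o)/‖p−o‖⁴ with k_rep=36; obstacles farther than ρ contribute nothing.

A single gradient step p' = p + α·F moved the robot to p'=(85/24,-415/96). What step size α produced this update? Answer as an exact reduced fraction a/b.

F_att = 5/4·(g−p) = 5/4·(-16,11) = (-20.0000,13.7500)
o1: d²=340 > ρ²=58 → inactive
o2: d²=18 ≤ ρ²=58; F_rep = 36·(3,-3)/18² = (0.3333,-0.3333)
o3: d²=333 > ρ²=58 → inactive
o4: d²=314 > ρ²=58 → inactive
F = F_att + ΣF_rep = (-19.6667,13.4167)
Δp = p'−p = (-2.4583,1.6771); α = Δx/Fx = (-59/24) / (-59/3) = 1/8
check: Δy/Fy = (161/96) / (161/12) = 1/8 ✓

α = 1/8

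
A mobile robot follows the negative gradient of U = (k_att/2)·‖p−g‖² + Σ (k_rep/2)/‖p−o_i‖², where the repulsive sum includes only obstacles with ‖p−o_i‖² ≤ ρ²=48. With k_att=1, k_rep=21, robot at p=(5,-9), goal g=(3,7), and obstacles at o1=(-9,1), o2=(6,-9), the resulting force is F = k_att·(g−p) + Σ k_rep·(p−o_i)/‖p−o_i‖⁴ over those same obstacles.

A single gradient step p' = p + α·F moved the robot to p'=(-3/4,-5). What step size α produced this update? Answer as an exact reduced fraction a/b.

α = 1/4

F_att = 1·(g−p) = 1·(-2,16) = (-2.0000,16.0000)
o1: d²=296 > ρ²=48 → inactive
o2: d²=1 ≤ ρ²=48; F_rep = 21·(-1,0)/1² = (-21.0000,0.0000)
F = F_att + ΣF_rep = (-23.0000,16.0000)
Δp = p'−p = (-5.7500,4.0000); α = Δx/Fx = (-23/4) / (-23) = 1/4
check: Δy/Fy = (4) / (16) = 1/4 ✓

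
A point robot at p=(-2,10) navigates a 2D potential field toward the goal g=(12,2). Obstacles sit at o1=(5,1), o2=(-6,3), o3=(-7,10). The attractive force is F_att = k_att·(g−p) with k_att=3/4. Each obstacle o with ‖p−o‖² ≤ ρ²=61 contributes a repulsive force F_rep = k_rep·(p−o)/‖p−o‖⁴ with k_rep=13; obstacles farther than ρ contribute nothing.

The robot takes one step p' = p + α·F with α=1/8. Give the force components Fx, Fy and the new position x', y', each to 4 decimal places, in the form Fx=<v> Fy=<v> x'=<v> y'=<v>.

F_att = 3/4·(g−p) = 3/4·(14,-8) = (10.5000,-6.0000)
o1: d²=130 > ρ²=61 → inactive
o2: d²=65 > ρ²=61 → inactive
o3: d²=25 ≤ ρ²=61; F_rep = 13·(5,0)/25² = (0.1040,0.0000)
F = F_att + ΣF_rep = (10.6040,-6.0000)
p' = p + 1/8·F = (-0.6745,9.2500)

Fx=10.6040 Fy=-6.0000 x'=-0.6745 y'=9.2500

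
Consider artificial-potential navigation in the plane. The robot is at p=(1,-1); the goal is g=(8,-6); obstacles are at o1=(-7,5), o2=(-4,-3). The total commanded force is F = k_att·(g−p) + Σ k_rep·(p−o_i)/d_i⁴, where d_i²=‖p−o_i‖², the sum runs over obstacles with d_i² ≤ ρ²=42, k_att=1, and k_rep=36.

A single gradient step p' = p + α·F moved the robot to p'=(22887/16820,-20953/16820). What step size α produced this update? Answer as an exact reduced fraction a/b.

F_att = 1·(g−p) = 1·(7,-5) = (7.0000,-5.0000)
o1: d²=100 > ρ²=42 → inactive
o2: d²=29 ≤ ρ²=42; F_rep = 36·(5,2)/29² = (0.2140,0.0856)
F = F_att + ΣF_rep = (7.2140,-4.9144)
Δp = p'−p = (0.3607,-0.2457); α = Δx/Fx = (6067/16820) / (6067/841) = 1/20
check: Δy/Fy = (-4133/16820) / (-4133/841) = 1/20 ✓

α = 1/20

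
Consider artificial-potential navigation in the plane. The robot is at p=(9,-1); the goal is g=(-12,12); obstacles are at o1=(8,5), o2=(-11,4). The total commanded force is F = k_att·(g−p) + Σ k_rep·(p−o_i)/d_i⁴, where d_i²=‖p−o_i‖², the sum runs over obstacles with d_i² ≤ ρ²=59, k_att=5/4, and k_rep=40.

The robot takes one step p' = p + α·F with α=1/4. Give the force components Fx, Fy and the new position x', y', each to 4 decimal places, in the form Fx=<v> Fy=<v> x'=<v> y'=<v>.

Fx=-26.2208 Fy=16.0747 x'=2.4448 y'=3.0187

F_att = 5/4·(g−p) = 5/4·(-21,13) = (-26.2500,16.2500)
o1: d²=37 ≤ ρ²=59; F_rep = 40·(1,-6)/37² = (0.0292,-0.1753)
o2: d²=425 > ρ²=59 → inactive
F = F_att + ΣF_rep = (-26.2208,16.0747)
p' = p + 1/4·F = (2.4448,3.0187)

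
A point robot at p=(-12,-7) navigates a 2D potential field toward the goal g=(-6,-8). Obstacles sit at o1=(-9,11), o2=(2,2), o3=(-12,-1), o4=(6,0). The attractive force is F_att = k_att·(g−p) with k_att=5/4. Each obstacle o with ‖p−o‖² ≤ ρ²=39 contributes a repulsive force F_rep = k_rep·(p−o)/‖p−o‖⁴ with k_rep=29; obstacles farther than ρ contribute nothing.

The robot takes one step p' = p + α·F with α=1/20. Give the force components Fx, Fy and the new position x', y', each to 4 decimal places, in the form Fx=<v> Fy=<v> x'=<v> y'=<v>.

F_att = 5/4·(g−p) = 5/4·(6,-1) = (7.5000,-1.2500)
o1: d²=333 > ρ²=39 → inactive
o2: d²=277 > ρ²=39 → inactive
o3: d²=36 ≤ ρ²=39; F_rep = 29·(0,-6)/36² = (0.0000,-0.1343)
o4: d²=373 > ρ²=39 → inactive
F = F_att + ΣF_rep = (7.5000,-1.3843)
p' = p + 1/20·F = (-11.6250,-7.0692)

Fx=7.5000 Fy=-1.3843 x'=-11.6250 y'=-7.0692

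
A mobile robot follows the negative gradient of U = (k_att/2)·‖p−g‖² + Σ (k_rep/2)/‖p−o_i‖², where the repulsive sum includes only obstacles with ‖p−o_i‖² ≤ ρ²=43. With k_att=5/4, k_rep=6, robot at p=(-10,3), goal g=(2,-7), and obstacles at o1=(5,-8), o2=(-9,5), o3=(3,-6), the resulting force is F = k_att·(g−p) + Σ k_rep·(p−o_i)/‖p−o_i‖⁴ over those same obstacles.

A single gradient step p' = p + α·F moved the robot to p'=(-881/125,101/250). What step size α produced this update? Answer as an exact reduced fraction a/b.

α = 1/5

F_att = 5/4·(g−p) = 5/4·(12,-10) = (15.0000,-12.5000)
o1: d²=346 > ρ²=43 → inactive
o2: d²=5 ≤ ρ²=43; F_rep = 6·(-1,-2)/5² = (-0.2400,-0.4800)
o3: d²=250 > ρ²=43 → inactive
F = F_att + ΣF_rep = (14.7600,-12.9800)
Δp = p'−p = (2.9520,-2.5960); α = Δx/Fx = (369/125) / (369/25) = 1/5
check: Δy/Fy = (-649/250) / (-649/50) = 1/5 ✓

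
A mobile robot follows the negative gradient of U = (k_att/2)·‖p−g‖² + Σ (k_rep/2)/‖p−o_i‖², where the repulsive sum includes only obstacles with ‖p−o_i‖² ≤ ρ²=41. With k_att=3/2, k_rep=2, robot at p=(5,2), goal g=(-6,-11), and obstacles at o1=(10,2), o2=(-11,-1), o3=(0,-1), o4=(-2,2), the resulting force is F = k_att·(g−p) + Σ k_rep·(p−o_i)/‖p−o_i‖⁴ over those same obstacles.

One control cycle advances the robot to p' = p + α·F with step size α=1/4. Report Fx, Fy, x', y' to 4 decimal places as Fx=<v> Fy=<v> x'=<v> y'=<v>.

Fx=-16.5073 Fy=-19.4948 x'=0.8732 y'=-2.8737

F_att = 3/2·(g−p) = 3/2·(-11,-13) = (-16.5000,-19.5000)
o1: d²=25 ≤ ρ²=41; F_rep = 2·(-5,0)/25² = (-0.0160,0.0000)
o2: d²=265 > ρ²=41 → inactive
o3: d²=34 ≤ ρ²=41; F_rep = 2·(5,3)/34² = (0.0087,0.0052)
o4: d²=49 > ρ²=41 → inactive
F = F_att + ΣF_rep = (-16.5073,-19.4948)
p' = p + 1/4·F = (0.8732,-2.8737)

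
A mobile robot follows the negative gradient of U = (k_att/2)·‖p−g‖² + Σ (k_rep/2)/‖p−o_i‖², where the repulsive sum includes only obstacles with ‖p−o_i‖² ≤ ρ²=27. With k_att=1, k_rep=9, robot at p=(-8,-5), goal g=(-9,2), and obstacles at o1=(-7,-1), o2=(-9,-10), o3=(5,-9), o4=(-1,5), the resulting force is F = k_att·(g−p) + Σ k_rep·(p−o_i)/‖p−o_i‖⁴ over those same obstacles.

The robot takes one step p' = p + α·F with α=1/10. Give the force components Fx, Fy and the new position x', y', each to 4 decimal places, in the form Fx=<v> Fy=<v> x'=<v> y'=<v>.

F_att = 1·(g−p) = 1·(-1,7) = (-1.0000,7.0000)
o1: d²=17 ≤ ρ²=27; F_rep = 9·(-1,-4)/17² = (-0.0311,-0.1246)
o2: d²=26 ≤ ρ²=27; F_rep = 9·(1,5)/26² = (0.0133,0.0666)
o3: d²=185 > ρ²=27 → inactive
o4: d²=149 > ρ²=27 → inactive
F = F_att + ΣF_rep = (-1.0178,6.9420)
p' = p + 1/10·F = (-8.1018,-4.3058)

Fx=-1.0178 Fy=6.9420 x'=-8.1018 y'=-4.3058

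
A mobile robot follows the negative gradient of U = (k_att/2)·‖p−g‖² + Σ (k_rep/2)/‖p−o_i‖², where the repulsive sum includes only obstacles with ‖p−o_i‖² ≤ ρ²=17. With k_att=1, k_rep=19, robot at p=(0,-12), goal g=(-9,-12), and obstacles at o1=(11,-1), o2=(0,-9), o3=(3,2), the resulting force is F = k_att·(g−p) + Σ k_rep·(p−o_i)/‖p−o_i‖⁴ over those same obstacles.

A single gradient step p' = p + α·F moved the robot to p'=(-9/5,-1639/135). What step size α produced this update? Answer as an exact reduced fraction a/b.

F_att = 1·(g−p) = 1·(-9,0) = (-9.0000,0.0000)
o1: d²=242 > ρ²=17 → inactive
o2: d²=9 ≤ ρ²=17; F_rep = 19·(0,-3)/9² = (0.0000,-0.7037)
o3: d²=205 > ρ²=17 → inactive
F = F_att + ΣF_rep = (-9.0000,-0.7037)
Δp = p'−p = (-1.8000,-0.1407); α = Δx/Fx = (-9/5) / (-9) = 1/5
check: Δy/Fy = (-19/135) / (-19/27) = 1/5 ✓

α = 1/5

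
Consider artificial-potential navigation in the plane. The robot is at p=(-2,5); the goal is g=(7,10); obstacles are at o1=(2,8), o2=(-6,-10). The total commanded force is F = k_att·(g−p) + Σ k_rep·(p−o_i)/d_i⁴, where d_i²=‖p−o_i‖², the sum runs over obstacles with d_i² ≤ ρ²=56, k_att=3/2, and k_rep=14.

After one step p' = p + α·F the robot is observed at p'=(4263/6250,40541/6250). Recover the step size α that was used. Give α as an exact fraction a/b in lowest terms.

α = 1/5

F_att = 3/2·(g−p) = 3/2·(9,5) = (13.5000,7.5000)
o1: d²=25 ≤ ρ²=56; F_rep = 14·(-4,-3)/25² = (-0.0896,-0.0672)
o2: d²=241 > ρ²=56 → inactive
F = F_att + ΣF_rep = (13.4104,7.4328)
Δp = p'−p = (2.6821,1.4866); α = Δx/Fx = (16763/6250) / (16763/1250) = 1/5
check: Δy/Fy = (9291/6250) / (9291/1250) = 1/5 ✓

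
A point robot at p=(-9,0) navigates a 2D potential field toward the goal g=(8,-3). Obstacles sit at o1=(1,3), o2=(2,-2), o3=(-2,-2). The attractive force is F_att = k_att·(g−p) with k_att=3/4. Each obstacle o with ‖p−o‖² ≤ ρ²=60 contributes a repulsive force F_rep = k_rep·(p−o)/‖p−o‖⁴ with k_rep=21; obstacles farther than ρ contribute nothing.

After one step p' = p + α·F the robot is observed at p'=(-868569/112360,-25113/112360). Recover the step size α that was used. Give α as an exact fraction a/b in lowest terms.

F_att = 3/4·(g−p) = 3/4·(17,-3) = (12.7500,-2.2500)
o1: d²=109 > ρ²=60 → inactive
o2: d²=125 > ρ²=60 → inactive
o3: d²=53 ≤ ρ²=60; F_rep = 21·(-7,2)/53² = (-0.0523,0.0150)
F = F_att + ΣF_rep = (12.6977,-2.2350)
Δp = p'−p = (1.2698,-0.2235); α = Δx/Fx = (142671/112360) / (142671/11236) = 1/10
check: Δy/Fy = (-25113/112360) / (-25113/11236) = 1/10 ✓

α = 1/10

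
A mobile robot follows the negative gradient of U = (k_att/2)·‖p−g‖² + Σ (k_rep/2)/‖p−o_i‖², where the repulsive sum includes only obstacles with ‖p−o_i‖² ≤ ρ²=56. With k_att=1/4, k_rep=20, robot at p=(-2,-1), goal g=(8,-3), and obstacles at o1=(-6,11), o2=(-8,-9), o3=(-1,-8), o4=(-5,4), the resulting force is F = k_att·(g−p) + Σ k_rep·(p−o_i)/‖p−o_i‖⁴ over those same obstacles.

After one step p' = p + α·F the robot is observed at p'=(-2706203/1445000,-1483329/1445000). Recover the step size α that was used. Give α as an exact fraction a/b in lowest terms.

F_att = 1/4·(g−p) = 1/4·(10,-2) = (2.5000,-0.5000)
o1: d²=160 > ρ²=56 → inactive
o2: d²=100 > ρ²=56 → inactive
o3: d²=50 ≤ ρ²=56; F_rep = 20·(-1,7)/50² = (-0.0080,0.0560)
o4: d²=34 ≤ ρ²=56; F_rep = 20·(3,-5)/34² = (0.0519,-0.0865)
F = F_att + ΣF_rep = (2.5439,-0.5305)
Δp = p'−p = (0.1272,-0.0265); α = Δx/Fx = (183797/1445000) / (183797/72250) = 1/20
check: Δy/Fy = (-38329/1445000) / (-38329/72250) = 1/20 ✓

α = 1/20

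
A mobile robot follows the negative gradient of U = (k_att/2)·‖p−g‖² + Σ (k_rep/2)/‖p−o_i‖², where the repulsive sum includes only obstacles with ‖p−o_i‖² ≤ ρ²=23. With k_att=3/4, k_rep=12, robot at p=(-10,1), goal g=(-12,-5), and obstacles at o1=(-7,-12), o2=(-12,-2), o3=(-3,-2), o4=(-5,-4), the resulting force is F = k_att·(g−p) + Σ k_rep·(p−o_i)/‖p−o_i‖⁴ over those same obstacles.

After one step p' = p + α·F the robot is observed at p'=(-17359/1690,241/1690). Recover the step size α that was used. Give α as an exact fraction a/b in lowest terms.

F_att = 3/4·(g−p) = 3/4·(-2,-6) = (-1.5000,-4.5000)
o1: d²=178 > ρ²=23 → inactive
o2: d²=13 ≤ ρ²=23; F_rep = 12·(2,3)/13² = (0.1420,0.2130)
o3: d²=58 > ρ²=23 → inactive
o4: d²=50 > ρ²=23 → inactive
F = F_att + ΣF_rep = (-1.3580,-4.2870)
Δp = p'−p = (-0.2716,-0.8574); α = Δx/Fx = (-459/1690) / (-459/338) = 1/5
check: Δy/Fy = (-1449/1690) / (-1449/338) = 1/5 ✓

α = 1/5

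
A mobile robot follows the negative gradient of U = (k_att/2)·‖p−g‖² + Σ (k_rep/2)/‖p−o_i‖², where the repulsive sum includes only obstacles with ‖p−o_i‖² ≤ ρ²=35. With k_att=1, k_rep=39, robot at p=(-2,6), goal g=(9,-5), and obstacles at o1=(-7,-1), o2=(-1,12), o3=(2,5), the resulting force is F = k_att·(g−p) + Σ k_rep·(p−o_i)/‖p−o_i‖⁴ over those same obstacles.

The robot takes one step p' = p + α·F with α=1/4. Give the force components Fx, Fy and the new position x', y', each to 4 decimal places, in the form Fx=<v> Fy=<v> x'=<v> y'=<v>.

Fx=10.4602 Fy=-10.8651 x'=0.6151 y'=3.2837

F_att = 1·(g−p) = 1·(11,-11) = (11.0000,-11.0000)
o1: d²=74 > ρ²=35 → inactive
o2: d²=37 > ρ²=35 → inactive
o3: d²=17 ≤ ρ²=35; F_rep = 39·(-4,1)/17² = (-0.5398,0.1349)
F = F_att + ΣF_rep = (10.4602,-10.8651)
p' = p + 1/4·F = (0.6151,3.2837)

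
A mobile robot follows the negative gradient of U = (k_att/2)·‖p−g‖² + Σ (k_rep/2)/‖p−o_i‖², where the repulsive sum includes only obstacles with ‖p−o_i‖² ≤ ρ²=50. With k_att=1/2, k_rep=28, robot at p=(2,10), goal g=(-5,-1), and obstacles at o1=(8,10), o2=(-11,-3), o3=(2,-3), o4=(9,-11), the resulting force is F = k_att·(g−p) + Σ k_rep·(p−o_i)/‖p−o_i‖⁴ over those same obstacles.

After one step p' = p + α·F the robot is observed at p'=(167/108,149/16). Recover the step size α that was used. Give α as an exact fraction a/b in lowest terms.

α = 1/8

F_att = 1/2·(g−p) = 1/2·(-7,-11) = (-3.5000,-5.5000)
o1: d²=36 ≤ ρ²=50; F_rep = 28·(-6,0)/36² = (-0.1296,0.0000)
o2: d²=338 > ρ²=50 → inactive
o3: d²=169 > ρ²=50 → inactive
o4: d²=490 > ρ²=50 → inactive
F = F_att + ΣF_rep = (-3.6296,-5.5000)
Δp = p'−p = (-0.4537,-0.6875); α = Δx/Fx = (-49/108) / (-98/27) = 1/8
check: Δy/Fy = (-11/16) / (-11/2) = 1/8 ✓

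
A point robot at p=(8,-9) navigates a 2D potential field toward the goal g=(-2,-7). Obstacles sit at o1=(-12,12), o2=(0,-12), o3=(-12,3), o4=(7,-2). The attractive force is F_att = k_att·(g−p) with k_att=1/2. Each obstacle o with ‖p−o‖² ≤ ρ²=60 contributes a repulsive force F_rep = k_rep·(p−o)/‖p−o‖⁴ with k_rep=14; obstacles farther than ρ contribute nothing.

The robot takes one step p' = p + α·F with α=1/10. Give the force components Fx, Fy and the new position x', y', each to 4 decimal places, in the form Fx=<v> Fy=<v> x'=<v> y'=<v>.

F_att = 1/2·(g−p) = 1/2·(-10,2) = (-5.0000,1.0000)
o1: d²=841 > ρ²=60 → inactive
o2: d²=73 > ρ²=60 → inactive
o3: d²=544 > ρ²=60 → inactive
o4: d²=50 ≤ ρ²=60; F_rep = 14·(1,-7)/50² = (0.0056,-0.0392)
F = F_att + ΣF_rep = (-4.9944,0.9608)
p' = p + 1/10·F = (7.5006,-8.9039)

Fx=-4.9944 Fy=0.9608 x'=7.5006 y'=-8.9039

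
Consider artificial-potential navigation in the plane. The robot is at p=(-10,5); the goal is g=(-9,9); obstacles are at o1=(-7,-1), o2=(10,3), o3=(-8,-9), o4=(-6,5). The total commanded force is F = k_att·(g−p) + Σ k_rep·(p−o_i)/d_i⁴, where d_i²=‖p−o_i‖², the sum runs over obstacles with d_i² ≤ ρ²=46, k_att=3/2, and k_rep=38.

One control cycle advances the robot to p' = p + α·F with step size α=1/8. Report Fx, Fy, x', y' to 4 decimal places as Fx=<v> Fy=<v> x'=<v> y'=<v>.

F_att = 3/2·(g−p) = 3/2·(1,4) = (1.5000,6.0000)
o1: d²=45 ≤ ρ²=46; F_rep = 38·(-3,6)/45² = (-0.0563,0.1126)
o2: d²=404 > ρ²=46 → inactive
o3: d²=200 > ρ²=46 → inactive
o4: d²=16 ≤ ρ²=46; F_rep = 38·(-4,0)/16² = (-0.5938,0.0000)
F = F_att + ΣF_rep = (0.8500,6.1126)
p' = p + 1/8·F = (-9.8938,5.7641)

Fx=0.8500 Fy=6.1126 x'=-9.8938 y'=5.7641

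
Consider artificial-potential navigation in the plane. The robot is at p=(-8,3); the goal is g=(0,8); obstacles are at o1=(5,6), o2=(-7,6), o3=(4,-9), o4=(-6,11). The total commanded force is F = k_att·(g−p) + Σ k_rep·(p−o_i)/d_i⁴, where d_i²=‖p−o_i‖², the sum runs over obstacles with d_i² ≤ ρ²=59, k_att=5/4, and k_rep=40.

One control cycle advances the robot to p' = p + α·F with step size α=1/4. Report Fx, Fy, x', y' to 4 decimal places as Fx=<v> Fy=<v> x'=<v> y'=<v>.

Fx=9.6000 Fy=5.0500 x'=-5.6000 y'=4.2625

F_att = 5/4·(g−p) = 5/4·(8,5) = (10.0000,6.2500)
o1: d²=178 > ρ²=59 → inactive
o2: d²=10 ≤ ρ²=59; F_rep = 40·(-1,-3)/10² = (-0.4000,-1.2000)
o3: d²=288 > ρ²=59 → inactive
o4: d²=68 > ρ²=59 → inactive
F = F_att + ΣF_rep = (9.6000,5.0500)
p' = p + 1/4·F = (-5.6000,4.2625)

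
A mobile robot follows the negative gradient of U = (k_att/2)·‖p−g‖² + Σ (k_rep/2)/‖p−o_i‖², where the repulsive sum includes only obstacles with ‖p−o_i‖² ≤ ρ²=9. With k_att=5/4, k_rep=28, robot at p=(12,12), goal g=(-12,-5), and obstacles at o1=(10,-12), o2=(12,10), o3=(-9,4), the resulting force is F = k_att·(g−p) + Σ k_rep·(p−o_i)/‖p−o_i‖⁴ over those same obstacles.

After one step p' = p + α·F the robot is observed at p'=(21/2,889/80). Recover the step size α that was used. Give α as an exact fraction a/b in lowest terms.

F_att = 5/4·(g−p) = 5/4·(-24,-17) = (-30.0000,-21.2500)
o1: d²=580 > ρ²=9 → inactive
o2: d²=4 ≤ ρ²=9; F_rep = 28·(0,2)/4² = (0.0000,3.5000)
o3: d²=505 > ρ²=9 → inactive
F = F_att + ΣF_rep = (-30.0000,-17.7500)
Δp = p'−p = (-1.5000,-0.8875); α = Δx/Fx = (-3/2) / (-30) = 1/20
check: Δy/Fy = (-71/80) / (-71/4) = 1/20 ✓

α = 1/20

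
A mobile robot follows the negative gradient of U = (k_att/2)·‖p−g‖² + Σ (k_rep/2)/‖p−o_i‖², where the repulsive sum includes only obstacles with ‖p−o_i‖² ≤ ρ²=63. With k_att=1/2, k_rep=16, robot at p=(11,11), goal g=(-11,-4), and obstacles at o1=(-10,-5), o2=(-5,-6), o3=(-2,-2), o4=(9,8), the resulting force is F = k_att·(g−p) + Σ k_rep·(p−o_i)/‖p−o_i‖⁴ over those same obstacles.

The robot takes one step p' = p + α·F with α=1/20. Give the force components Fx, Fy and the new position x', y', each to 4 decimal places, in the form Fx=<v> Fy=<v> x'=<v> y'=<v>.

Fx=-10.8107 Fy=-7.2160 x'=10.4595 y'=10.6392

F_att = 1/2·(g−p) = 1/2·(-22,-15) = (-11.0000,-7.5000)
o1: d²=697 > ρ²=63 → inactive
o2: d²=545 > ρ²=63 → inactive
o3: d²=338 > ρ²=63 → inactive
o4: d²=13 ≤ ρ²=63; F_rep = 16·(2,3)/13² = (0.1893,0.2840)
F = F_att + ΣF_rep = (-10.8107,-7.2160)
p' = p + 1/20·F = (10.4595,10.6392)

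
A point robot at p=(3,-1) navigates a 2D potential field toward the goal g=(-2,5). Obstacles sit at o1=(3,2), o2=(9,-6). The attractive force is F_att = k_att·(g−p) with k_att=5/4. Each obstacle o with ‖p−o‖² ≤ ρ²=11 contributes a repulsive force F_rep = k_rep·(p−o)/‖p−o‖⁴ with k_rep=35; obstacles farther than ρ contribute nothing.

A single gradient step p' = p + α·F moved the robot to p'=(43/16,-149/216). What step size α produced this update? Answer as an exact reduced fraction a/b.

α = 1/20

F_att = 5/4·(g−p) = 5/4·(-5,6) = (-6.2500,7.5000)
o1: d²=9 ≤ ρ²=11; F_rep = 35·(0,-3)/9² = (0.0000,-1.2963)
o2: d²=61 > ρ²=11 → inactive
F = F_att + ΣF_rep = (-6.2500,6.2037)
Δp = p'−p = (-0.3125,0.3102); α = Δx/Fx = (-5/16) / (-25/4) = 1/20
check: Δy/Fy = (67/216) / (335/54) = 1/20 ✓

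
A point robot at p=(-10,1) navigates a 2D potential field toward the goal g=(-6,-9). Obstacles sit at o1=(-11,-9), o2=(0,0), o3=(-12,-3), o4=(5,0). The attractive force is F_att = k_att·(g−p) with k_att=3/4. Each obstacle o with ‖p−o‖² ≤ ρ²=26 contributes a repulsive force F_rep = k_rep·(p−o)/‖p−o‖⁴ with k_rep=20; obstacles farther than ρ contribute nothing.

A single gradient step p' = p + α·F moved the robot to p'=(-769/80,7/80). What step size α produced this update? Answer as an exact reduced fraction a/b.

F_att = 3/4·(g−p) = 3/4·(4,-10) = (3.0000,-7.5000)
o1: d²=101 > ρ²=26 → inactive
o2: d²=101 > ρ²=26 → inactive
o3: d²=20 ≤ ρ²=26; F_rep = 20·(2,4)/20² = (0.1000,0.2000)
o4: d²=226 > ρ²=26 → inactive
F = F_att + ΣF_rep = (3.1000,-7.3000)
Δp = p'−p = (0.3875,-0.9125); α = Δx/Fx = (31/80) / (31/10) = 1/8
check: Δy/Fy = (-73/80) / (-73/10) = 1/8 ✓

α = 1/8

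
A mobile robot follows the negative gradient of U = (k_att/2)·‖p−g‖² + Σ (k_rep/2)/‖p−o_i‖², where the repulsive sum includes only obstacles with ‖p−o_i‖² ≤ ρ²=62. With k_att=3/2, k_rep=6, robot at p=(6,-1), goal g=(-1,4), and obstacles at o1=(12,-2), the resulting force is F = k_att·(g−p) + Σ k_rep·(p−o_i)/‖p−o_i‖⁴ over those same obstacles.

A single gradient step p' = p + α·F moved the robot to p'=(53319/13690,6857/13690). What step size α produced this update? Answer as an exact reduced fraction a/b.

α = 1/5

F_att = 3/2·(g−p) = 3/2·(-7,5) = (-10.5000,7.5000)
o1: d²=37 ≤ ρ²=62; F_rep = 6·(-6,1)/37² = (-0.0263,0.0044)
F = F_att + ΣF_rep = (-10.5263,7.5044)
Δp = p'−p = (-2.1053,1.5009); α = Δx/Fx = (-28821/13690) / (-28821/2738) = 1/5
check: Δy/Fy = (20547/13690) / (20547/2738) = 1/5 ✓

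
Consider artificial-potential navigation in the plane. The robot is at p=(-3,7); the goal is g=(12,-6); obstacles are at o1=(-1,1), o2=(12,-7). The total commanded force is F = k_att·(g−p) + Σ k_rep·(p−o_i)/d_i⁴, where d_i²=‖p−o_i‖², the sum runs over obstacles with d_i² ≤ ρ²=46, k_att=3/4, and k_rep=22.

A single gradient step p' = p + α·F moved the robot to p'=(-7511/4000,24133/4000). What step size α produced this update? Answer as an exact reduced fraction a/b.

F_att = 3/4·(g−p) = 3/4·(15,-13) = (11.2500,-9.7500)
o1: d²=40 ≤ ρ²=46; F_rep = 22·(-2,6)/40² = (-0.0275,0.0825)
o2: d²=421 > ρ²=46 → inactive
F = F_att + ΣF_rep = (11.2225,-9.6675)
Δp = p'−p = (1.1222,-0.9667); α = Δx/Fx = (4489/4000) / (4489/400) = 1/10
check: Δy/Fy = (-3867/4000) / (-3867/400) = 1/10 ✓

α = 1/10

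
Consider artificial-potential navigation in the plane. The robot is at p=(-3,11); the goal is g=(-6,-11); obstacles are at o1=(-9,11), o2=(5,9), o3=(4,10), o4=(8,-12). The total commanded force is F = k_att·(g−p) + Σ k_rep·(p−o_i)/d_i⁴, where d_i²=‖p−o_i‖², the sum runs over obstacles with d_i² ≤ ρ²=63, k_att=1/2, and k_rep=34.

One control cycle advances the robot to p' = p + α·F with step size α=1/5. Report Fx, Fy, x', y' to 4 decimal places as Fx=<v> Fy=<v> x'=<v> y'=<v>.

Fx=-1.4378 Fy=-10.9864 x'=-3.2876 y'=8.8027

F_att = 1/2·(g−p) = 1/2·(-3,-22) = (-1.5000,-11.0000)
o1: d²=36 ≤ ρ²=63; F_rep = 34·(6,0)/36² = (0.1574,0.0000)
o2: d²=68 > ρ²=63 → inactive
o3: d²=50 ≤ ρ²=63; F_rep = 34·(-7,1)/50² = (-0.0952,0.0136)
o4: d²=650 > ρ²=63 → inactive
F = F_att + ΣF_rep = (-1.4378,-10.9864)
p' = p + 1/5·F = (-3.2876,8.8027)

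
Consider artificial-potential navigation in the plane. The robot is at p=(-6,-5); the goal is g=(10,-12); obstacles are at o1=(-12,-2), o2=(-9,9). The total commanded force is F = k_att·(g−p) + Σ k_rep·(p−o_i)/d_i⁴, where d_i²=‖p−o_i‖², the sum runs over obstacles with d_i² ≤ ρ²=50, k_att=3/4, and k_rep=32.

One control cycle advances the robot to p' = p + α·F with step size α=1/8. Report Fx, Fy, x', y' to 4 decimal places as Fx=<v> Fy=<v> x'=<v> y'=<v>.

Fx=12.0948 Fy=-5.2974 x'=-4.4881 y'=-5.6622

F_att = 3/4·(g−p) = 3/4·(16,-7) = (12.0000,-5.2500)
o1: d²=45 ≤ ρ²=50; F_rep = 32·(6,-3)/45² = (0.0948,-0.0474)
o2: d²=205 > ρ²=50 → inactive
F = F_att + ΣF_rep = (12.0948,-5.2974)
p' = p + 1/8·F = (-4.4881,-5.6622)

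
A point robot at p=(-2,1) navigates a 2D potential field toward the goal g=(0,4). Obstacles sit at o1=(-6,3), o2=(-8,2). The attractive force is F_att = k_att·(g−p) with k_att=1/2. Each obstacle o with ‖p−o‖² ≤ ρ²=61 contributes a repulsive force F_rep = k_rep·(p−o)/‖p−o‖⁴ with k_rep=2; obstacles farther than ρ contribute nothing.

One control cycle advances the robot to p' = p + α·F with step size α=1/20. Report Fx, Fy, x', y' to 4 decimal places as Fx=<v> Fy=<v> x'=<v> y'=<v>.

Fx=1.0288 Fy=1.4885 x'=-1.9486 y'=1.0744

F_att = 1/2·(g−p) = 1/2·(2,3) = (1.0000,1.5000)
o1: d²=20 ≤ ρ²=61; F_rep = 2·(4,-2)/20² = (0.0200,-0.0100)
o2: d²=37 ≤ ρ²=61; F_rep = 2·(6,-1)/37² = (0.0088,-0.0015)
F = F_att + ΣF_rep = (1.0288,1.4885)
p' = p + 1/20·F = (-1.9486,1.0744)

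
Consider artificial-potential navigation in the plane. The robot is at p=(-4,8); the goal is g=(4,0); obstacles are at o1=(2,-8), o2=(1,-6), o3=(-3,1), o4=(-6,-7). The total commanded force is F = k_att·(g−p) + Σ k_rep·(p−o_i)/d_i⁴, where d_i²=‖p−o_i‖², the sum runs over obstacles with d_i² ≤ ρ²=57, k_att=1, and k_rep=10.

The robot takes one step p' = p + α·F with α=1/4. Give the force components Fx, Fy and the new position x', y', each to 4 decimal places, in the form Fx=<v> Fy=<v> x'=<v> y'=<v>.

F_att = 1·(g−p) = 1·(8,-8) = (8.0000,-8.0000)
o1: d²=292 > ρ²=57 → inactive
o2: d²=221 > ρ²=57 → inactive
o3: d²=50 ≤ ρ²=57; F_rep = 10·(-1,7)/50² = (-0.0040,0.0280)
o4: d²=229 > ρ²=57 → inactive
F = F_att + ΣF_rep = (7.9960,-7.9720)
p' = p + 1/4·F = (-2.0010,6.0070)

Fx=7.9960 Fy=-7.9720 x'=-2.0010 y'=6.0070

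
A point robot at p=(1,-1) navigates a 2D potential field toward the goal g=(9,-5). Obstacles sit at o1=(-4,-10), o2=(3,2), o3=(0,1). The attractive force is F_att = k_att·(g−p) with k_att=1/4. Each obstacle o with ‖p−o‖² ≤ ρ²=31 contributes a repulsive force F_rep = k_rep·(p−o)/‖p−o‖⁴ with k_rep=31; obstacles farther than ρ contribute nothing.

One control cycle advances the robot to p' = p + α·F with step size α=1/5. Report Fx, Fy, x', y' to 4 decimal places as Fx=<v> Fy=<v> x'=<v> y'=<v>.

Fx=2.8731 Fy=-4.0303 x'=1.5746 y'=-1.8061

F_att = 1/4·(g−p) = 1/4·(8,-4) = (2.0000,-1.0000)
o1: d²=106 > ρ²=31 → inactive
o2: d²=13 ≤ ρ²=31; F_rep = 31·(-2,-3)/13² = (-0.3669,-0.5503)
o3: d²=5 ≤ ρ²=31; F_rep = 31·(1,-2)/5² = (1.2400,-2.4800)
F = F_att + ΣF_rep = (2.8731,-4.0303)
p' = p + 1/5·F = (1.5746,-1.8061)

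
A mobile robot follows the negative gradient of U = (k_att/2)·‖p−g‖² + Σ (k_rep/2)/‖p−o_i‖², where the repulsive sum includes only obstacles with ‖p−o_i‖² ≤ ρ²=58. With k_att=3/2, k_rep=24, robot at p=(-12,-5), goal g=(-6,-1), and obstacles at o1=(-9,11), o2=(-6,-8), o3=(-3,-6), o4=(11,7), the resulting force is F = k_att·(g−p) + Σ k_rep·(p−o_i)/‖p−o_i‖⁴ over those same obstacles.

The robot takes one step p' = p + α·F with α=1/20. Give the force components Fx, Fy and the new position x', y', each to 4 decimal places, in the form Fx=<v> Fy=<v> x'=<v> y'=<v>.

Fx=8.9289 Fy=6.0356 x'=-11.5536 y'=-4.6982

F_att = 3/2·(g−p) = 3/2·(6,4) = (9.0000,6.0000)
o1: d²=265 > ρ²=58 → inactive
o2: d²=45 ≤ ρ²=58; F_rep = 24·(-6,3)/45² = (-0.0711,0.0356)
o3: d²=82 > ρ²=58 → inactive
o4: d²=673 > ρ²=58 → inactive
F = F_att + ΣF_rep = (8.9289,6.0356)
p' = p + 1/20·F = (-11.5536,-4.6982)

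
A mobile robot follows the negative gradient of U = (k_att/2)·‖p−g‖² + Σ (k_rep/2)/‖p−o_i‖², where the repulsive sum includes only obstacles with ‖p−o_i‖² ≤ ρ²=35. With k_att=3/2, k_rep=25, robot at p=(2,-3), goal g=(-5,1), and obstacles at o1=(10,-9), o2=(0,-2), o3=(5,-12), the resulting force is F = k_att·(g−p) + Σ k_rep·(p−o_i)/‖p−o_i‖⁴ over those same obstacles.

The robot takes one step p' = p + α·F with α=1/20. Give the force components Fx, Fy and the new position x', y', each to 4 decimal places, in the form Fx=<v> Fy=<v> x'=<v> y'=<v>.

Fx=-8.5000 Fy=5.0000 x'=1.5750 y'=-2.7500

F_att = 3/2·(g−p) = 3/2·(-7,4) = (-10.5000,6.0000)
o1: d²=100 > ρ²=35 → inactive
o2: d²=5 ≤ ρ²=35; F_rep = 25·(2,-1)/5² = (2.0000,-1.0000)
o3: d²=90 > ρ²=35 → inactive
F = F_att + ΣF_rep = (-8.5000,5.0000)
p' = p + 1/20·F = (1.5750,-2.7500)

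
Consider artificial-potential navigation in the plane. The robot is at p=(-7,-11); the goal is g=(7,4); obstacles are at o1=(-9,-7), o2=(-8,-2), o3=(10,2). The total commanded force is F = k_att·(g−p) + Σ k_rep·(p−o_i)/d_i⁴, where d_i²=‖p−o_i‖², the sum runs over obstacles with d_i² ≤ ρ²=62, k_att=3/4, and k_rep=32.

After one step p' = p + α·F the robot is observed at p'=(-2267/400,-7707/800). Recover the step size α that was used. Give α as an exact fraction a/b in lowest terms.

F_att = 3/4·(g−p) = 3/4·(14,15) = (10.5000,11.2500)
o1: d²=20 ≤ ρ²=62; F_rep = 32·(2,-4)/20² = (0.1600,-0.3200)
o2: d²=82 > ρ²=62 → inactive
o3: d²=458 > ρ²=62 → inactive
F = F_att + ΣF_rep = (10.6600,10.9300)
Δp = p'−p = (1.3325,1.3662); α = Δx/Fx = (533/400) / (533/50) = 1/8
check: Δy/Fy = (1093/800) / (1093/100) = 1/8 ✓

α = 1/8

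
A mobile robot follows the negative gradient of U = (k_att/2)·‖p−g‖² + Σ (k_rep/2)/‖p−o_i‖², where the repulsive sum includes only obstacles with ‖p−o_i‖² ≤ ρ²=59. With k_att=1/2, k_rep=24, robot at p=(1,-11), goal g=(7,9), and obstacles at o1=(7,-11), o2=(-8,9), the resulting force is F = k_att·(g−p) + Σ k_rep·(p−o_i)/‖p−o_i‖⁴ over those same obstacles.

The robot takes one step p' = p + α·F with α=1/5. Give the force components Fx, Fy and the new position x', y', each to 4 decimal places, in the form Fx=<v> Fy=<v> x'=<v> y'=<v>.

Fx=2.8889 Fy=10.0000 x'=1.5778 y'=-9.0000

F_att = 1/2·(g−p) = 1/2·(6,20) = (3.0000,10.0000)
o1: d²=36 ≤ ρ²=59; F_rep = 24·(-6,0)/36² = (-0.1111,0.0000)
o2: d²=481 > ρ²=59 → inactive
F = F_att + ΣF_rep = (2.8889,10.0000)
p' = p + 1/5·F = (1.5778,-9.0000)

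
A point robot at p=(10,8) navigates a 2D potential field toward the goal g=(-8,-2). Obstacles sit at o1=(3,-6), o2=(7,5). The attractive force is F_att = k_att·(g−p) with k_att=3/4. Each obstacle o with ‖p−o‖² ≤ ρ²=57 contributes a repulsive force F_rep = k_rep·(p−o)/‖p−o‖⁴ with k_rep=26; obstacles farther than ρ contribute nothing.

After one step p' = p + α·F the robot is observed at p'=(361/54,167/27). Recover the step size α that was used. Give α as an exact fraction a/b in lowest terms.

F_att = 3/4·(g−p) = 3/4·(-18,-10) = (-13.5000,-7.5000)
o1: d²=245 > ρ²=57 → inactive
o2: d²=18 ≤ ρ²=57; F_rep = 26·(3,3)/18² = (0.2407,0.2407)
F = F_att + ΣF_rep = (-13.2593,-7.2593)
Δp = p'−p = (-3.3148,-1.8148); α = Δx/Fx = (-179/54) / (-358/27) = 1/4
check: Δy/Fy = (-49/27) / (-196/27) = 1/4 ✓

α = 1/4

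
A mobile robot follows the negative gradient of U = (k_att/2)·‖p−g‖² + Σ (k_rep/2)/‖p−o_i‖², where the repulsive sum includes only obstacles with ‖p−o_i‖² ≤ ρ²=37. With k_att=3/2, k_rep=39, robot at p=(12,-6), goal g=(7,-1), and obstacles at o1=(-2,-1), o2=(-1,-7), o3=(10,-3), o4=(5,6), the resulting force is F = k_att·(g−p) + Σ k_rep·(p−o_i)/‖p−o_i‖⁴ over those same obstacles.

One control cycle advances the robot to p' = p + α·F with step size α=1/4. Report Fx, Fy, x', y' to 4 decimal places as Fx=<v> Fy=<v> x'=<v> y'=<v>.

F_att = 3/2·(g−p) = 3/2·(-5,5) = (-7.5000,7.5000)
o1: d²=221 > ρ²=37 → inactive
o2: d²=170 > ρ²=37 → inactive
o3: d²=13 ≤ ρ²=37; F_rep = 39·(2,-3)/13² = (0.4615,-0.6923)
o4: d²=193 > ρ²=37 → inactive
F = F_att + ΣF_rep = (-7.0385,6.8077)
p' = p + 1/4·F = (10.2404,-4.2981)

Fx=-7.0385 Fy=6.8077 x'=10.2404 y'=-4.2981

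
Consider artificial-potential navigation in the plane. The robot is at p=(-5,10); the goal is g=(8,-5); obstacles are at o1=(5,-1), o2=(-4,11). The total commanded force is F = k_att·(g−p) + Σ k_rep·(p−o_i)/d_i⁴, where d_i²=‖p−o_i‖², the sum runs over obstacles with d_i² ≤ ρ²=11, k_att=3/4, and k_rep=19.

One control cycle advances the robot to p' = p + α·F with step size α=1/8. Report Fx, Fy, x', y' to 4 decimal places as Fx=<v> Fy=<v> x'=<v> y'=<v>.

F_att = 3/4·(g−p) = 3/4·(13,-15) = (9.7500,-11.2500)
o1: d²=221 > ρ²=11 → inactive
o2: d²=2 ≤ ρ²=11; F_rep = 19·(-1,-1)/2² = (-4.7500,-4.7500)
F = F_att + ΣF_rep = (5.0000,-16.0000)
p' = p + 1/8·F = (-4.3750,8.0000)

Fx=5.0000 Fy=-16.0000 x'=-4.3750 y'=8.0000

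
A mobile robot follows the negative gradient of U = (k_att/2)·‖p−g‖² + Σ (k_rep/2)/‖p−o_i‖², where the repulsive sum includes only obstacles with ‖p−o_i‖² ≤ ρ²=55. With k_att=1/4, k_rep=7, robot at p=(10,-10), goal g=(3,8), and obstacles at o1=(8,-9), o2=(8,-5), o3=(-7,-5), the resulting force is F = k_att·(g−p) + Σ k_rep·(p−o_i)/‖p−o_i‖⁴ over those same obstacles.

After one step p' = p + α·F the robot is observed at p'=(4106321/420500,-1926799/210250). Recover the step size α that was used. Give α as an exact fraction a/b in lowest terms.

F_att = 1/4·(g−p) = 1/4·(-7,18) = (-1.7500,4.5000)
o1: d²=5 ≤ ρ²=55; F_rep = 7·(2,-1)/5² = (0.5600,-0.2800)
o2: d²=29 ≤ ρ²=55; F_rep = 7·(2,-5)/29² = (0.0166,-0.0416)
o3: d²=314 > ρ²=55 → inactive
F = F_att + ΣF_rep = (-1.1734,4.1784)
Δp = p'−p = (-0.2347,0.8357); α = Δx/Fx = (-98679/420500) / (-98679/84100) = 1/5
check: Δy/Fy = (175701/210250) / (175701/42050) = 1/5 ✓

α = 1/5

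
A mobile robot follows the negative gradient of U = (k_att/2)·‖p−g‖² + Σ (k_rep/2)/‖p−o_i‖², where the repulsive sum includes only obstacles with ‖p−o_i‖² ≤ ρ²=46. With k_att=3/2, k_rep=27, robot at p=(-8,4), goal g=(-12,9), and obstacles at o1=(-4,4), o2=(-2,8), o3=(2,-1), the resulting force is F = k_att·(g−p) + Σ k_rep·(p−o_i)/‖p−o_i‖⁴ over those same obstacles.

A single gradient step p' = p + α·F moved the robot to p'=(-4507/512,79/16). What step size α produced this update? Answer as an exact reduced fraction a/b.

α = 1/8

F_att = 3/2·(g−p) = 3/2·(-4,5) = (-6.0000,7.5000)
o1: d²=16 ≤ ρ²=46; F_rep = 27·(-4,0)/16² = (-0.4219,0.0000)
o2: d²=52 > ρ²=46 → inactive
o3: d²=125 > ρ²=46 → inactive
F = F_att + ΣF_rep = (-6.4219,7.5000)
Δp = p'−p = (-0.8027,0.9375); α = Δx/Fx = (-411/512) / (-411/64) = 1/8
check: Δy/Fy = (15/16) / (15/2) = 1/8 ✓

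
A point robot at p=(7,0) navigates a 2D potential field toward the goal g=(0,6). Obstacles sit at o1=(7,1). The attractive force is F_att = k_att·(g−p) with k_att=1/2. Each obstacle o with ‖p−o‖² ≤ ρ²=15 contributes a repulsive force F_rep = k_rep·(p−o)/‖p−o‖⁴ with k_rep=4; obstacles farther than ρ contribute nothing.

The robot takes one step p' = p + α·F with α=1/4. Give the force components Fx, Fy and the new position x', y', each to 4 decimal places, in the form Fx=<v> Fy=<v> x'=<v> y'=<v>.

Fx=-3.5000 Fy=-1.0000 x'=6.1250 y'=-0.2500

F_att = 1/2·(g−p) = 1/2·(-7,6) = (-3.5000,3.0000)
o1: d²=1 ≤ ρ²=15; F_rep = 4·(0,-1)/1² = (0.0000,-4.0000)
F = F_att + ΣF_rep = (-3.5000,-1.0000)
p' = p + 1/4·F = (6.1250,-0.2500)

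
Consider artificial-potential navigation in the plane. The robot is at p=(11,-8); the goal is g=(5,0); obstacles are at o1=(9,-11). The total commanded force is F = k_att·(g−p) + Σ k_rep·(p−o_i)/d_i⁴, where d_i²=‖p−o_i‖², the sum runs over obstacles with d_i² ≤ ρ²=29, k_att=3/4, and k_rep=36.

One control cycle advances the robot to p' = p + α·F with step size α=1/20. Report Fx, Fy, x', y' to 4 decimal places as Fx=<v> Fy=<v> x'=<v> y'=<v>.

F_att = 3/4·(g−p) = 3/4·(-6,8) = (-4.5000,6.0000)
o1: d²=13 ≤ ρ²=29; F_rep = 36·(2,3)/13² = (0.4260,0.6391)
F = F_att + ΣF_rep = (-4.0740,6.6391)
p' = p + 1/20·F = (10.7963,-7.6680)

Fx=-4.0740 Fy=6.6391 x'=10.7963 y'=-7.6680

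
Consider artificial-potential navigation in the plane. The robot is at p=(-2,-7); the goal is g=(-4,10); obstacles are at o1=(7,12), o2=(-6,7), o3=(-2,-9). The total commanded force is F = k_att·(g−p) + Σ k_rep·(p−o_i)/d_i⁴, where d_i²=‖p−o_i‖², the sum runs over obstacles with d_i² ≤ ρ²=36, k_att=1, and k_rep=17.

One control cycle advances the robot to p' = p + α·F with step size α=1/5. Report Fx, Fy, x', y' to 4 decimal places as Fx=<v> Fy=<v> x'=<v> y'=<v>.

Fx=-2.0000 Fy=19.1250 x'=-2.4000 y'=-3.1750

F_att = 1·(g−p) = 1·(-2,17) = (-2.0000,17.0000)
o1: d²=442 > ρ²=36 → inactive
o2: d²=212 > ρ²=36 → inactive
o3: d²=4 ≤ ρ²=36; F_rep = 17·(0,2)/4² = (0.0000,2.1250)
F = F_att + ΣF_rep = (-2.0000,19.1250)
p' = p + 1/5·F = (-2.4000,-3.1750)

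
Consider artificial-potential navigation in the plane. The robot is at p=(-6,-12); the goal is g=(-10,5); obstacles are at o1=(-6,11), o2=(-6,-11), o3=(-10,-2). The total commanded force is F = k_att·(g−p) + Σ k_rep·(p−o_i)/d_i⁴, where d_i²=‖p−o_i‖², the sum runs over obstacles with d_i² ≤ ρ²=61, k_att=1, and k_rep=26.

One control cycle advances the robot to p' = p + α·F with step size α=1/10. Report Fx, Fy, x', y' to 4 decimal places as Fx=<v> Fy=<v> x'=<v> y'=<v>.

Fx=-4.0000 Fy=-9.0000 x'=-6.4000 y'=-12.9000

F_att = 1·(g−p) = 1·(-4,17) = (-4.0000,17.0000)
o1: d²=529 > ρ²=61 → inactive
o2: d²=1 ≤ ρ²=61; F_rep = 26·(0,-1)/1² = (0.0000,-26.0000)
o3: d²=116 > ρ²=61 → inactive
F = F_att + ΣF_rep = (-4.0000,-9.0000)
p' = p + 1/10·F = (-6.4000,-12.9000)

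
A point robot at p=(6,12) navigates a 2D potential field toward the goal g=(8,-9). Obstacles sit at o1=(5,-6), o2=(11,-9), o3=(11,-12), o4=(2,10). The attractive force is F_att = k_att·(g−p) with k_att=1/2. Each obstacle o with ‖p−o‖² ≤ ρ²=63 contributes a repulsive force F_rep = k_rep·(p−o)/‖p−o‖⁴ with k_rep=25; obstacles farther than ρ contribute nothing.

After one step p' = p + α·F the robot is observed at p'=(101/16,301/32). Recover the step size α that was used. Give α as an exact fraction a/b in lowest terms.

F_att = 1/2·(g−p) = 1/2·(2,-21) = (1.0000,-10.5000)
o1: d²=325 > ρ²=63 → inactive
o2: d²=466 > ρ²=63 → inactive
o3: d²=601 > ρ²=63 → inactive
o4: d²=20 ≤ ρ²=63; F_rep = 25·(4,2)/20² = (0.2500,0.1250)
F = F_att + ΣF_rep = (1.2500,-10.3750)
Δp = p'−p = (0.3125,-2.5938); α = Δx/Fx = (5/16) / (5/4) = 1/4
check: Δy/Fy = (-83/32) / (-83/8) = 1/4 ✓

α = 1/4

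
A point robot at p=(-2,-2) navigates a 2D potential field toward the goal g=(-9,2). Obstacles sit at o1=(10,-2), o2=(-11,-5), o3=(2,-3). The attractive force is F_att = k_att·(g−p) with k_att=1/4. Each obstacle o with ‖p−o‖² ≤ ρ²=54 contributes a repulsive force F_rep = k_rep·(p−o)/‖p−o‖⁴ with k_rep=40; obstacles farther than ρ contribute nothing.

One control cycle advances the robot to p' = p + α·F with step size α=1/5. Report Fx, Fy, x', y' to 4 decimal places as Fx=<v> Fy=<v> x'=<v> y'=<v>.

Fx=-2.3036 Fy=1.1384 x'=-2.4607 y'=-1.7723

F_att = 1/4·(g−p) = 1/4·(-7,4) = (-1.7500,1.0000)
o1: d²=144 > ρ²=54 → inactive
o2: d²=90 > ρ²=54 → inactive
o3: d²=17 ≤ ρ²=54; F_rep = 40·(-4,1)/17² = (-0.5536,0.1384)
F = F_att + ΣF_rep = (-2.3036,1.1384)
p' = p + 1/5·F = (-2.4607,-1.7723)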